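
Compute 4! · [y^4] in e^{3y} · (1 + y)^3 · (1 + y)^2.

The EGF product rule gives c_4 = Σ_{k_1+k_2+k_3=4} C(4; k_1,k_2,k_3) · ∏ g_i(k_i), where e^{3y} gives (3)^k; (1+y)^3 gives the falling factorial (3)_k; (1+y)^2 gives the falling factorial (2)_k.
g_1(k) for k = 0…4: 1, 3, 9, 27, 81.
g_2(k) for k = 0…4: 1, 3, 6, 6, 0.
g_3(k) for k = 0…4: 1, 2, 2, 0, 0.
First combine the last two factors: h(k) = Σ_j C(k,j)·g_2(j)·g_3(k−j) for k = 0…4: 1, 5, 20, 60, 120.
c_4 = Σ_k C(4,k)·g_1(k)·h(4−k) = 1·1·120 + 4·3·60 + 6·9·20 + 4·27·5 + 1·81·1 = 120 + 720 + 1080 + 540 + 81 = 2541.

2541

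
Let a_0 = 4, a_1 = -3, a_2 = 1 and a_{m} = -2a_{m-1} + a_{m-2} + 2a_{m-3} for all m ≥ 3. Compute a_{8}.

-251

The ordinary generating function has denominator 1 + 2t - t^2 - 2t^3.
Iterating the recurrence: a_0,…,a_{8} = 4, -3, 1, 3, -11, 27, -59, 123, -251.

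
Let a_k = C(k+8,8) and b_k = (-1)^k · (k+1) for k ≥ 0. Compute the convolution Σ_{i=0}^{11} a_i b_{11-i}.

29844

This is [x^11] in the product of the two ordinary generating functions.
Σ = 1·(-12) + 9·11 + 45·(-10) + 165·9 + 495·(-8) + 1287·7 + 3003·(-6) + 6435·5 + 12870·(-4) + 24310·3 + 43758·(-2) + 75582·1 = 29844.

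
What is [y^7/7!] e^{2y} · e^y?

2187

The EGF product rule gives c_7 = Σ_{k_1+k_2=7} C(7; k_1,k_2) · ∏ g_i(k_i), where e^{2y} gives (2)^k; e^y gives (1)^k.
g_1(k) for k = 0…7: 1, 2, 4, 8, 16, 32, 64, 128.
g_2(k) for k = 0…7: 1, 1, 1, 1, 1, 1, 1, 1.
c_7 = Σ_k C(7,k)·g_1(k)·g_2(7−k) = 1·1·1 + 7·2·1 + 21·4·1 + 35·8·1 + 35·16·1 + 21·32·1 + 7·64·1 + 1·128·1 = 1 + 14 + 84 + 280 + 560 + 672 + 448 + 128 = 2187.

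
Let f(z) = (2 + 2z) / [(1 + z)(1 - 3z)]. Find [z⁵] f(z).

Partial fractions give a closed form: a_n = (2)·3^n.
At n = 5: a_5 = 486.

486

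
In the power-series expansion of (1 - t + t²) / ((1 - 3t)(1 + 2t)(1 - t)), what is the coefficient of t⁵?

Partial fractions give a closed form: a_n = (7/10)·3^n + (7/15)·(-2)^n + (-1/6)·1^n.
At n = 5: a_5 = 155.

155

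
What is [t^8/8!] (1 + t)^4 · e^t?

The EGF product rule gives c_8 = Σ_{k_1+k_2=8} C(8; k_1,k_2) · ∏ g_i(k_i), where (1+t)^4 gives the falling factorial (4)_k; e^t gives (1)^k.
g_1(k) for k = 0…8: 1, 4, 12, 24, 24, 0, 0, 0, 0.
g_2(k) for k = 0…8: 1, 1, 1, 1, 1, 1, 1, 1, 1.
c_8 = Σ_k C(8,k)·g_1(k)·g_2(8−k) = 1·1·1 + 8·4·1 + 28·12·1 + 56·24·1 + 70·24·1 = 1 + 32 + 336 + 1344 + 1680 = 3393.

3393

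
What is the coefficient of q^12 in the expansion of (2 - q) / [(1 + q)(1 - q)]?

Partial fractions give a closed form: a_n = (3/2)·(-1)^n + (1/2)·1^n.
At n = 12: a_12 = 2.

2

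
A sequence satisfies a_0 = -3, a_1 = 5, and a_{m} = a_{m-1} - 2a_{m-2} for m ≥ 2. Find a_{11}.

The ordinary generating function has denominator 1 - y + 2y^2.
Iterating the recurrence: a_0,…,a_{11} = -3, 5, 11, 1, -21, -23, 19, 65, 27, -103, -157, 49.

49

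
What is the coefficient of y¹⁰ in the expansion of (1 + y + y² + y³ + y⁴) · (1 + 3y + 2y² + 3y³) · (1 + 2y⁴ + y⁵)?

18

(1 + y + y² + y³ + y⁴) has coefficients 1,1,1,1,1 for degrees 0…4.
(1 + 3y + 2y² + 3y³) has coefficients 1,3,2,3,0,0,0,0,0,0,0 for degrees 0…10.
Finally multiplying by (1 + 2y⁴ + y⁵), the product of all factors after the first has coefficients 1,3,2,3,2,7,7,8,3,0,0 for degrees 0…10.
[y¹⁰] = 1·0 + 1·0 + 1·3 + 1·8 + 1·7 = 18.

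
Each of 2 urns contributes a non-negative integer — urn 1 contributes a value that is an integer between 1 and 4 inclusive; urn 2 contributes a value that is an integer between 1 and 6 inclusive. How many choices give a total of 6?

The generating function for the choices is (z + z² + z³ + z⁴)·(z + z² + z³ + z⁴ + z⁵ + z⁶); the count is [z⁶].
(z + z² + z³ + z⁴) has coefficients 0,1,1,1,1 for degrees 0…4.
(z + z² + z³ + z⁴ + z⁵ + z⁶) has coefficients 0,1,1,1,1,1,1 for degrees 0…6.
[z⁶] = 1·1 + 1·1 + 1·1 + 1·1 = 4.

4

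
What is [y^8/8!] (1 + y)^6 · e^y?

The EGF product rule gives c_8 = Σ_{k_1+k_2=8} C(8; k_1,k_2) · ∏ g_i(k_i), where (1+y)^6 gives the falling factorial (6)_k; e^y gives (1)^k.
g_1(k) for k = 0…8: 1, 6, 30, 120, 360, 720, 720, 0, 0.
g_2(k) for k = 0…8: 1, 1, 1, 1, 1, 1, 1, 1, 1.
c_8 = Σ_k C(8,k)·g_1(k)·g_2(8−k) = 1·1·1 + 8·6·1 + 28·30·1 + 56·120·1 + 70·360·1 + 56·720·1 + 28·720·1 = 1 + 48 + 840 + 6720 + 25200 + 40320 + 20160 = 93289.

93289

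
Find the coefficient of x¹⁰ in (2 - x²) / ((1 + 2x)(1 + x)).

The denominator gives the recurrence a_n = −3a_(n−1) − 2a_(n−2) for n ≥ 3; the numerator fixes a_0 = 2, a_1 = -6, a_2 = 13.
Iterating: 2, -6, 13, -27, 55, -111, 223, -447, 895, -1791, 3583, so a_10 = 3583.

3583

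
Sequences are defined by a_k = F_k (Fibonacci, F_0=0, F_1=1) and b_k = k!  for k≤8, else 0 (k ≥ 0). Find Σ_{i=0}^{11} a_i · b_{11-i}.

The convolution is the t^11 coefficient of A(t)B(t).
Σ = 0·0 + 1·0 + 1·0 + 2·40320 + 3·5040 + 5·720 + 8·120 + 13·24 + 21·6 + 34·2 + 55·1 + 89·1 = 100970.

100970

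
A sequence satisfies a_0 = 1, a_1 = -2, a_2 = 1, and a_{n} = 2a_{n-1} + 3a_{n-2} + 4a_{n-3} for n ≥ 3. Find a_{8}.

The ordinary generating function has denominator 1 - 2y - 3y^2 - 4y^3.
Iterating the recurrence: a_0,…,a_{8} = 1, -2, 1, 0, -5, -6, -27, -92, -289.

-289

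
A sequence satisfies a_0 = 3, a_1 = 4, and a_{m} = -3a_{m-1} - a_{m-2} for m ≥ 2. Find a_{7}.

1940

The ordinary generating function has denominator 1 + 3q + q^2.
Iterating the recurrence: a_0,…,a_{7} = 3, 4, -15, 41, -108, 283, -741, 1940.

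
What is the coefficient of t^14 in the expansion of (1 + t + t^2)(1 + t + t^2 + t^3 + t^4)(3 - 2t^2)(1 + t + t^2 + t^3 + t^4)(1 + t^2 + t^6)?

-8

(1 + t + t^2) has coefficients 1,1,1 for degrees 0…2.
(1 + t + t^2 + t^3 + t^4) has coefficients 1,1,1,1,1,0,0,0,0,0,0,0,0,0,0 for degrees 0…14.
Multiplying by (3 - 2t^2) gives running coefficients 3,3,1,1,1,-2,-2,0,0,0,0,0,0,0,0 for degrees 0…14.
Multiplying by (1 + t + t^2 + t^3 + t^4) gives running coefficients 3,6,7,8,9,4,-1,-2,-3,-4,-2,0,0,0,0 for degrees 0…14.
Finally multiplying by (1 + t^2 + t^6), the product of all factors after the first has coefficients 3,6,10,14,16,12,11,8,3,2,4,0,-3,-2,-3 for degrees 0…14.
[t^14] = 1·(-3) + 1·(-2) + 1·(-3) = -8.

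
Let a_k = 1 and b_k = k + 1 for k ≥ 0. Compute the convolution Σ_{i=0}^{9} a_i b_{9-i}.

The convolution is the t^9 coefficient of A(t)B(t).
Σ = 1·10 + 1·9 + 1·8 + 1·7 + 1·6 + 1·5 + 1·4 + 1·3 + 1·2 + 1·1 = 55.

55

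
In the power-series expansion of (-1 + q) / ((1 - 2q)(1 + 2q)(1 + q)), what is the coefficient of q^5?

Partial fractions give a closed form: a_n = (-1/6)·2^n + (-3/2)·(-2)^n + (2/3)·(-1)^n.
At n = 5: a_5 = 42.

42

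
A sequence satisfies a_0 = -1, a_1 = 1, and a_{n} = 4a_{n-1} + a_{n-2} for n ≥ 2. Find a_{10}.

317811

The ordinary generating function has denominator 1 - 4q - q^2.
Iterating the recurrence: a_0,…,a_{10} = -1, 1, 3, 13, 55, 233, 987, 4181, 17711, 75025, 317811.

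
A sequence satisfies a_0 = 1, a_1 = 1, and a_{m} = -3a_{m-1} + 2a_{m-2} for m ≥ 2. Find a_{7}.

The ordinary generating function has denominator 1 + 3t - 2t^2.
Iterating the recurrence: a_0,…,a_{7} = 1, 1, -1, 5, -17, 61, -217, 773.

773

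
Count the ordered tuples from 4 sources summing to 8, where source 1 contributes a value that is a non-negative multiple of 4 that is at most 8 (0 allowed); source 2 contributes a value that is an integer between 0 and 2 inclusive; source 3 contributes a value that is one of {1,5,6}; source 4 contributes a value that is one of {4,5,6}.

2

The generating function for the choices is (1 + z⁴ + z⁸)·(1 + z + z²)·(z + z⁵ + z⁶)·(z⁴ + z⁵ + z⁶); the count is [z⁸].
(1 + z⁴ + z⁸) has coefficients 1,0,0,0,1,0,0,0,1 for degrees 0…8.
(1 + z + z²) has coefficients 1,1,1,0,0,0,0,0,0 for degrees 0…8.
Multiplying by (z + z⁵ + z⁶) gives running coefficients 0,1,1,1,0,1,2,2,1 for degrees 0…8.
Finally multiplying by (z⁴ + z⁵ + z⁶), the product of all factors after the first has coefficients 0,0,0,0,0,1,2,3,2 for degrees 0…8.
[z⁸] = 1·2 + 1·0 + 1·0 = 2.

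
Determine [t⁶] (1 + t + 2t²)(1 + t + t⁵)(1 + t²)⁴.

23

(1 + t + 2t²) has coefficients 1,1,2 for degrees 0…2.
(1 + t + t⁵) has coefficients 1,1,0,0,0,1,0 for degrees 0…6.
Finally multiplying by (1 + t²)⁴, the product of all factors after the first has coefficients 1,1,4,4,6,7,4 for degrees 0…6.
[t⁶] = 1·4 + 1·7 + 2·6 = 23.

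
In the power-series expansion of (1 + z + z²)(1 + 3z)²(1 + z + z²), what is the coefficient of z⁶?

9

(1 + z + z²) has coefficients 1,1,1 for degrees 0…2.
(1 + 3z)² has coefficients 1,6,9,0,0,0,0 for degrees 0…6.
Finally multiplying by (1 + z + z²), the product of all factors after the first has coefficients 1,7,16,15,9,0,0 for degrees 0…6.
[z⁶] = 1·0 + 1·0 + 1·9 = 9.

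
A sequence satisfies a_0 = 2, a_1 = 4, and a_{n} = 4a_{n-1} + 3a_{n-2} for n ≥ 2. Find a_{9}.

The ordinary generating function has denominator 1 - 4q - 3q^2.
Iterating the recurrence: a_0,…,a_{9} = 2, 4, 22, 100, 466, 2164, 10054, 46708, 216994, 1008100.

1008100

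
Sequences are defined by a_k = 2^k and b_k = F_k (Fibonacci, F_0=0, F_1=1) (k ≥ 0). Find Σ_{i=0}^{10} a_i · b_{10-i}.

1815

This is [x^10] in the product of the two ordinary generating functions.
Σ = 1·55 + 2·34 + 4·21 + 8·13 + 16·8 + 32·5 + 64·3 + 128·2 + 256·1 + 512·1 + 1024·0 = 1815.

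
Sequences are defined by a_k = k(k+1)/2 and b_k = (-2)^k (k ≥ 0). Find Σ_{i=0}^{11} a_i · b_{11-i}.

This is [x^11] in the product of the two ordinary generating functions.
Σ = 0·(-2048) + 1·1024 + 3·(-512) + 6·256 + 10·(-128) + 15·64 + 21·(-32) + 28·16 + 36·(-8) + 45·4 + 55·(-2) + 66·1 = 328.

328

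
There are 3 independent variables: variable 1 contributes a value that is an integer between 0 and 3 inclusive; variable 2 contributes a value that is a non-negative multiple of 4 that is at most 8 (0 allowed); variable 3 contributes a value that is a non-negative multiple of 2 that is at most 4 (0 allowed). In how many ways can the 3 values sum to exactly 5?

The generating function for the choices is (1 + q + q² + q³)·(1 + q⁴ + q⁸)·(1 + q² + q⁴); the count is [q⁵].
(1 + q + q² + q³) has coefficients 1,1,1,1 for degrees 0…3.
(1 + q⁴ + q⁸) has coefficients 1,0,0,0,1,0 for degrees 0…5.
Finally multiplying by (1 + q² + q⁴), the product of all factors after the first has coefficients 1,0,1,0,2,0 for degrees 0…5.
[q⁵] = 1·0 + 1·2 + 1·0 + 1·1 = 3.

3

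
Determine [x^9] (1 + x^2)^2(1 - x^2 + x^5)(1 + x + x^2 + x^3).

(1 + x^2)^2 has coefficients 1,0,2,0,1 for degrees 0…4.
(1 - x^2 + x^5) has coefficients 1,0,-1,0,0,1,0,0,0,0 for degrees 0…9.
Finally multiplying by (1 + x + x^2 + x^3), the product of all factors after the first has coefficients 1,1,0,0,-1,0,1,1,1,0 for degrees 0…9.
[x^9] = 1·0 + 2·1 + 1·0 = 2.

2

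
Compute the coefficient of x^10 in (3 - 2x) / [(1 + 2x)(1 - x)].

2731

Partial fractions give a closed form: a_n = (8/3)·(-2)^n + (1/3)·1^n.
At n = 10: a_10 = 2731.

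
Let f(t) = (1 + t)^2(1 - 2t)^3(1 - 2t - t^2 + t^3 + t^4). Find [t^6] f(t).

31

(1 + t)^2 has coefficients 1,2,1 for degrees 0…2.
(1 - 2t)^3 has coefficients 1,-6,12,-8,0,0,0 for degrees 0…6.
Finally multiplying by (1 - 2t - t^2 + t^3 + t^4), the product of all factors after the first has coefficients 1,-8,23,-25,-1,14,4 for degrees 0…6.
[t^6] = 1·4 + 2·14 + 1·(-1) = 31.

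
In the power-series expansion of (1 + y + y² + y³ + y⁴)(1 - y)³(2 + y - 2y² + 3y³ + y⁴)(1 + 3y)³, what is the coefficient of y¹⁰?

-100

(1 + y + y² + y³ + y⁴) has coefficients 1,1,1,1,1 for degrees 0…4.
(1 - y)³ has coefficients 1,-3,3,-1,0,0,0,0,0,0,0 for degrees 0…10.
Multiplying by (2 + y - 2y² + 3y³ + y⁴) gives running coefficients 2,-5,1,10,-15,8,0,-1,0,0,0 for degrees 0…10.
Finally multiplying by (1 + 3y)³, the product of all factors after the first has coefficients 2,13,10,-62,-33,170,-63,-190,207,-27,-27 for degrees 0…10.
[y¹⁰] = 1·(-27) + 1·(-27) + 1·207 + 1·(-190) + 1·(-63) = -100.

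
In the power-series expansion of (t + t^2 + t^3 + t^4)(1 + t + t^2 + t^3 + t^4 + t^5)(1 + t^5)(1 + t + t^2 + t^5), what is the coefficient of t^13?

14

(t + t^2 + t^3 + t^4) has coefficients 0,1,1,1,1 for degrees 0…4.
(1 + t + t^2 + t^3 + t^4 + t^5) has coefficients 1,1,1,1,1,1,0,0,0,0,0,0,0,0 for degrees 0…13.
Multiplying by (1 + t^5) gives running coefficients 1,1,1,1,1,2,1,1,1,1,1,0,0,0 for degrees 0…13.
Finally multiplying by (1 + t + t^2 + t^5), the product of all factors after the first has coefficients 1,2,3,3,3,5,5,5,4,4,5,3,2,1 for degrees 0…13.
[t^13] = 1·2 + 1·3 + 1·5 + 1·4 = 14.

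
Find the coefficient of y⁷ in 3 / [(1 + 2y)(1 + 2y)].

-3072

The denominator gives the recurrence a_n = −4a_(n−1) − 4a_(n−2) for n ≥ 2; the numerator fixes a_0 = 3, a_1 = -12.
Iterating: 3, -12, 36, -96, 240, -576, 1344, -3072, so a_7 = -3072.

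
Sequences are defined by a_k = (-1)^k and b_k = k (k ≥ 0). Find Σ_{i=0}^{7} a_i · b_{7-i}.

The convolution is the t^7 coefficient of A(t)B(t).
Σ = 1·7 − 1·6 + 1·5 − 1·4 + 1·3 − 1·2 + 1·1 − 1·0 = 4.

4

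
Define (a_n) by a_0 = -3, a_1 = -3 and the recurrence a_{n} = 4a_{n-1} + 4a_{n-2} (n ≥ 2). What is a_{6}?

-12288

The ordinary generating function has denominator 1 - 4t - 4t^2.
Iterating the recurrence: a_0,…,a_{6} = -3, -3, -24, -108, -528, -2544, -12288.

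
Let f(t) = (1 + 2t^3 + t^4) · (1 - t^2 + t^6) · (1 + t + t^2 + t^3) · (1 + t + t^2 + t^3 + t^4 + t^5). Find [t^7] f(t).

(1 + 2t^3 + t^4) has coefficients 1,0,0,2,1 for degrees 0…4.
(1 - t^2 + t^6) has coefficients 1,0,-1,0,0,0,1,0 for degrees 0…7.
Multiplying by (1 + t + t^2 + t^3) gives running coefficients 1,1,0,0,-1,-1,1,1 for degrees 0…7.
Finally multiplying by (1 + t + t^2 + t^3 + t^4 + t^5), the product of all factors after the first has coefficients 1,2,2,2,1,0,0,0 for degrees 0…7.
[t^7] = 1·0 + 2·1 + 1·2 = 4.

4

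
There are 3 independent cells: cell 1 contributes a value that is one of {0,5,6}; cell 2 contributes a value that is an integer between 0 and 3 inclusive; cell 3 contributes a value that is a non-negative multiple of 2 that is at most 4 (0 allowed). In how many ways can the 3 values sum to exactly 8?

4

The generating function for the choices is (1 + y^5 + y^6)·(1 + y + y^2 + y^3)·(1 + y^2 + y^4); the count is [y^8].
(1 + y^5 + y^6) has coefficients 1,0,0,0,0,1,1 for degrees 0…6.
(1 + y + y^2 + y^3) has coefficients 1,1,1,1,0,0,0,0,0 for degrees 0…8.
Finally multiplying by (1 + y^2 + y^4), the product of all factors after the first has coefficients 1,1,2,2,2,2,1,1,0 for degrees 0…8.
[y^8] = 1·0 + 1·2 + 1·2 = 4.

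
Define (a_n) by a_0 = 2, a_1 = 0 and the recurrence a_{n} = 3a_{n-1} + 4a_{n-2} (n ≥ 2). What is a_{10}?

The ordinary generating function has denominator 1 - 3t - 4t^2.
Iterating the recurrence: a_0,…,a_{10} = 2, 0, 8, 24, 104, 408, 1640, 6552, 26216, 104856, 419432.

419432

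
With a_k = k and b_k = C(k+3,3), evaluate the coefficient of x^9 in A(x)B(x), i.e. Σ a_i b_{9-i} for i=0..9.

1287

Write out a_i and b_{9-i} for i = 0,…,9 and sum the products.
Σ = 0·220 + 1·165 + 2·120 + 3·84 + 4·56 + 5·35 + 6·20 + 7·10 + 8·4 + 9·1 = 1287.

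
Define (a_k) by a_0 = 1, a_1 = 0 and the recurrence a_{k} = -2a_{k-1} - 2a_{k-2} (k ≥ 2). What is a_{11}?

64

The ordinary generating function has denominator 1 + 2z + 2z^2.
Iterating the recurrence: a_0,…,a_{11} = 1, 0, -2, 4, -4, 0, 8, -16, 16, 0, -32, 64.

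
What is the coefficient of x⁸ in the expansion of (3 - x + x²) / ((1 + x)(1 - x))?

The denominator gives the recurrence a_n = a_(n−2) for n ≥ 3; the numerator fixes a_0 = 3, a_1 = -1, a_2 = 4.
Iterating: 3, -1, 4, -1, 4, -1, 4, -1, 4, so a_8 = 4.

4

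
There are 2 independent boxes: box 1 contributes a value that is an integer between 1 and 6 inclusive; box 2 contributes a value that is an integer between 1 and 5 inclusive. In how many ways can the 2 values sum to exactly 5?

4

The generating function for the choices is (y + y² + y³ + y⁴ + y⁵ + y⁶)·(y + y² + y³ + y⁴ + y⁵); the count is [y⁵].
(y + y² + y³ + y⁴ + y⁵ + y⁶) has coefficients 0,1,1,1,1,1 for degrees 0…5.
(y + y² + y³ + y⁴ + y⁵) has coefficients 0,1,1,1,1,1 for degrees 0…5.
[y⁵] = 1·1 + 1·1 + 1·1 + 1·1 + 1·0 = 4.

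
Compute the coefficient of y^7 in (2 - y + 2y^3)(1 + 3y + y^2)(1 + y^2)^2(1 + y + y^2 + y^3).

31

(2 - y + 2y^3) has coefficients 2,-1,0,2 for degrees 0…3.
(1 + 3y + y^2) has coefficients 1,3,1,0,0,0,0,0 for degrees 0…7.
Multiplying by (1 + y^2)^2 gives running coefficients 1,3,3,6,3,3,1,0 for degrees 0…7.
Finally multiplying by (1 + y + y^2 + y^3), the product of all factors after the first has coefficients 1,4,7,13,15,15,13,7 for degrees 0…7.
[y^7] = 2·7 − 1·13 + 2·15 = 31.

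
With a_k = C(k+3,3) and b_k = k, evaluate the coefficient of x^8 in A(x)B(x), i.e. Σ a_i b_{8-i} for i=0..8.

Write out a_i and b_{8-i} for i = 0,…,8 and sum the products.
Σ = 1·8 + 4·7 + 10·6 + 20·5 + 35·4 + 56·3 + 84·2 + 120·1 + 165·0 = 792.

792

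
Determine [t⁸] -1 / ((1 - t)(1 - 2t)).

-511

Partial fractions give a closed form: a_n = (1)·1^n + (-2)·2^n.
At n = 8: a_8 = -511.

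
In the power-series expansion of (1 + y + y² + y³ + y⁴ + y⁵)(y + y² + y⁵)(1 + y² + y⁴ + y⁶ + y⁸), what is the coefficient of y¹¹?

8

(1 + y + y² + y³ + y⁴ + y⁵) has coefficients 1,1,1,1,1,1 for degrees 0…5.
(y + y² + y⁵) has coefficients 0,1,1,0,0,1,0,0,0,0,0,0 for degrees 0…11.
Finally multiplying by (1 + y² + y⁴ + y⁶ + y⁸), the product of all factors after the first has coefficients 0,1,1,1,1,2,1,2,1,2,1,1 for degrees 0…11.
[y¹¹] = 1·1 + 1·1 + 1·2 + 1·1 + 1·2 + 1·1 = 8.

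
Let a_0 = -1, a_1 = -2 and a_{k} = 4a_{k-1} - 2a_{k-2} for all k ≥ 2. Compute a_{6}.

The ordinary generating function has denominator 1 - 4y + 2y^2.
Iterating the recurrence: a_0,…,a_{6} = -1, -2, -6, -20, -68, -232, -792.

-792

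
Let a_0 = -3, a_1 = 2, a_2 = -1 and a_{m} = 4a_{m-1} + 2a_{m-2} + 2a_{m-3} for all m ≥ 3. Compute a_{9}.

The ordinary generating function has denominator 1 - 4t - 2t^2 - 2t^3.
Iterating the recurrence: a_0,…,a_{9} = -3, 2, -1, -6, -22, -102, -464, -2104, -9548, -43328.

-43328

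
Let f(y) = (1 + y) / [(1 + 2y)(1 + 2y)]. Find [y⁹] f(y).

The denominator gives the recurrence a_n = −4a_(n−1) − 4a_(n−2) for n ≥ 2; the numerator fixes a_0 = 1, a_1 = -3.
Iterating: 1, -3, 8, -20, 48, -112, 256, -576, 1280, -2816, so a_9 = -2816.

-2816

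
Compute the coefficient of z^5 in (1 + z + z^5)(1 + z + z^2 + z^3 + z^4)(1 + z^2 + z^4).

(1 + z + z^5) has coefficients 1,1,0,0,0,1 for degrees 0…5.
(1 + z + z^2 + z^3 + z^4) has coefficients 1,1,1,1,1,0 for degrees 0…5.
Finally multiplying by (1 + z^2 + z^4), the product of all factors after the first has coefficients 1,1,2,2,3,2 for degrees 0…5.
[z^5] = 1·2 + 1·3 + 1·1 = 6.

6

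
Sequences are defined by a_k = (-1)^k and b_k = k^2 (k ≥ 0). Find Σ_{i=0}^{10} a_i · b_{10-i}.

This is [x^10] in the product of the two ordinary generating functions.
Σ = 1·100 − 1·81 + 1·64 − 1·49 + 1·36 − 1·25 + 1·16 − 1·9 + 1·4 − 1·1 + 1·0 = 55.

55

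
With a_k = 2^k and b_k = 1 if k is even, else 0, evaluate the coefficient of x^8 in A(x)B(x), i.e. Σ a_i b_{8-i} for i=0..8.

341

This is [x^8] in the product of the two ordinary generating functions.
Σ = 1·1 + 2·0 + 4·1 + 8·0 + 16·1 + 32·0 + 64·1 + 128·0 + 256·1 = 341.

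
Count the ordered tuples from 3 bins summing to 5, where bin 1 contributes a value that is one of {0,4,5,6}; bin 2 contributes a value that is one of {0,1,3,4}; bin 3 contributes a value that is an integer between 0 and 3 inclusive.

5

The generating function for the choices is (1 + x⁴ + x⁵ + x⁶)·(1 + x + x³ + x⁴)·(1 + x + x² + x³); the count is [x⁵].
(1 + x⁴ + x⁵ + x⁶) has coefficients 1,0,0,0,1,1 for degrees 0…5.
(1 + x + x³ + x⁴) has coefficients 1,1,0,1,1,0 for degrees 0…5.
Finally multiplying by (1 + x + x² + x³), the product of all factors after the first has coefficients 1,2,2,3,3,2 for degrees 0…5.
[x⁵] = 1·2 + 1·2 + 1·1 = 5.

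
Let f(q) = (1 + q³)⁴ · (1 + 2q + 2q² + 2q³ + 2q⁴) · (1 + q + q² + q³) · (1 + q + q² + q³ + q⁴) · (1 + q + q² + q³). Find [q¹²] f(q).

(1 + q³)⁴ has coefficients 1,0,0,4,0,0,6,0,0,4,0,0,1 for degrees 0…12.
(1 + 2q + 2q² + 2q³ + 2q⁴) has coefficients 1,2,2,2,2,0,0,0,0,0,0,0,0 for degrees 0…12.
Multiplying by (1 + q + q² + q³) gives running coefficients 1,3,5,7,8,6,4,2,0,0,0,0,0 for degrees 0…12.
Multiplying by (1 + q + q² + q³ + q⁴) gives running coefficients 1,4,9,16,24,29,30,27,20,12,6,2,0 for degrees 0…12.
Finally multiplying by (1 + q + q² + q³), the product of all factors after the first has coefficients 1,5,14,30,53,78,99,110,106,89,65,40,20 for degrees 0…12.
[q¹²] = 1·20 + 4·89 + 6·99 + 4·30 + 1·1 = 1091.

1091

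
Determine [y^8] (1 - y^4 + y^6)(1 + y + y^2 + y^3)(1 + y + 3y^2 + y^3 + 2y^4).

-2

(1 - y^4 + y^6) has coefficients 1,0,0,0,-1,0,1 for degrees 0…6.
(1 + y + y^2 + y^3) has coefficients 1,1,1,1,0,0,0,0,0 for degrees 0…8.
Finally multiplying by (1 + y + 3y^2 + y^3 + 2y^4), the product of all factors after the first has coefficients 1,2,5,6,7,6,3,2,0 for degrees 0…8.
[y^8] = 1·0 − 1·7 + 1·5 = -2.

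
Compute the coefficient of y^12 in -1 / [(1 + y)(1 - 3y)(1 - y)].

-597871

Partial fractions give a closed form: a_n = (-1/8)·(-1)^n + (-9/8)·3^n + (1/4)·1^n.
At n = 12: a_12 = -597871.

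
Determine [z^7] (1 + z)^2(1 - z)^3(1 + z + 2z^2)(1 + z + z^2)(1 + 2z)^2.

(1 + z)^2 has coefficients 1,2,1 for degrees 0…2.
(1 - z)^3 has coefficients 1,-3,3,-1,0,0,0,0 for degrees 0…7.
Multiplying by (1 + z + 2z^2) gives running coefficients 1,-2,2,-4,5,-2,0,0 for degrees 0…7.
Multiplying by (1 + z + z^2) gives running coefficients 1,-1,1,-4,3,-1,3,-2 for degrees 0…7.
Finally multiplying by (1 + 2z)^2, the product of all factors after the first has coefficients 1,3,1,-4,-9,-5,11,6 for degrees 0…7.
[z^7] = 1·6 + 2·11 + 1·(-5) = 23.

23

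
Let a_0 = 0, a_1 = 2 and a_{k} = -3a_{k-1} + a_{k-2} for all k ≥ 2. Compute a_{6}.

The ordinary generating function has denominator 1 + 3x - x^2.
Iterating the recurrence: a_0,…,a_{6} = 0, 2, -6, 20, -66, 218, -720.

-720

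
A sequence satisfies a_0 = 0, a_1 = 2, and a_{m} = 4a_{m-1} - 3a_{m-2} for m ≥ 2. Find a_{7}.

2186

The ordinary generating function has denominator 1 - 4z + 3z^2.
Iterating the recurrence: a_0,…,a_{7} = 0, 2, 8, 26, 80, 242, 728, 2186.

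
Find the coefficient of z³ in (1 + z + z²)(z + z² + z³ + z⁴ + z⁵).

(1 + z + z²) has coefficients 1,1,1 for degrees 0…2.
(z + z² + z³ + z⁴ + z⁵) has coefficients 0,1,1,1 for degrees 0…3.
[z³] = 1·1 + 1·1 + 1·1 = 3.

3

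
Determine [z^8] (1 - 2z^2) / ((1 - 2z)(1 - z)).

257

The denominator gives the recurrence a_n = 3a_(n−1) − 2a_(n−2) for n ≥ 3; the numerator fixes a_0 = 1, a_1 = 3, a_2 = 5.
Iterating: 1, 3, 5, 9, 17, 33, 65, 129, 257, so a_8 = 257.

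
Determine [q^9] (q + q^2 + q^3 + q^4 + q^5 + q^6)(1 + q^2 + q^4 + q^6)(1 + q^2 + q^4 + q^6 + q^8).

(q + q^2 + q^3 + q^4 + q^5 + q^6) has coefficients 0,1,1,1,1,1,1 for degrees 0…6.
(1 + q^2 + q^4 + q^6) has coefficients 1,0,1,0,1,0,1,0,0,0 for degrees 0…9.
Finally multiplying by (1 + q^2 + q^4 + q^6 + q^8), the product of all factors after the first has coefficients 1,0,2,0,3,0,4,0,4,0 for degrees 0…9.
[q^9] = 1·4 + 1·0 + 1·4 + 1·0 + 1·3 + 1·0 = 11.

11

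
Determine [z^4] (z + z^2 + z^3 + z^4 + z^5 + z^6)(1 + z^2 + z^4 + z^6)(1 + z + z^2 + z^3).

(z + z^2 + z^3 + z^4 + z^5 + z^6) has coefficients 0,1,1,1,1 for degrees 0…4.
(1 + z^2 + z^4 + z^6) has coefficients 1,0,1,0,1 for degrees 0…4.
Finally multiplying by (1 + z + z^2 + z^3), the product of all factors after the first has coefficients 1,1,2,2,2 for degrees 0…4.
[z^4] = 1·2 + 1·2 + 1·1 + 1·1 = 6.

6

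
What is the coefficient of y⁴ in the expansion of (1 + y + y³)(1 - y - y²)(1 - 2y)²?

(1 + y + y³) has coefficients 1,1,0,1 for degrees 0…3.
(1 - y - y²) has coefficients 1,-1,-1,0,0 for degrees 0…4.
Finally multiplying by (1 - 2y)², the product of all factors after the first has coefficients 1,-5,7,0,-4 for degrees 0…4.
[y⁴] = 1·(-4) + 1·0 + 1·(-5) = -9.

-9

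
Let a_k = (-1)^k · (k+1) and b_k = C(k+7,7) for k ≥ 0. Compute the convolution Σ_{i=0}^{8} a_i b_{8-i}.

2678

The convolution is the t^8 coefficient of A(t)B(t).
Σ = 1·6435 − 2·3432 + 3·1716 − 4·792 + 5·330 − 6·120 + 7·36 − 8·8 + 9·1 = 2678.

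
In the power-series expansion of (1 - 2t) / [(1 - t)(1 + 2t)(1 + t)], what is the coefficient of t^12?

Partial fractions give a closed form: a_n = (-1/6)·1^n + (8/3)·(-2)^n + (-3/2)·(-1)^n.
At n = 12: a_12 = 10921.

10921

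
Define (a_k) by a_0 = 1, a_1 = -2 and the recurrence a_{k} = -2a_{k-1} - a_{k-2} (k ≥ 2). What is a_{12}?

13

The ordinary generating function has denominator 1 + 2t + t^2.
Iterating the recurrence: a_0,…,a_{12} = 1, -2, 3, -4, 5, -6, 7, -8, 9, -10, 11, -12, 13.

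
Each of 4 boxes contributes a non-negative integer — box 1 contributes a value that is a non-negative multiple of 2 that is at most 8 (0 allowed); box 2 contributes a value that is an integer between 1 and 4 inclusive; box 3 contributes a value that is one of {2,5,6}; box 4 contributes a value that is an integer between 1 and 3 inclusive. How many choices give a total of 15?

16

The generating function for the choices is (1 + t^2 + t^4 + t^6 + t^8)·(t + t^2 + t^3 + t^4)·(t^2 + t^5 + t^6)·(t + t^2 + t^3); the count is [t^15].
(1 + t^2 + t^4 + t^6 + t^8) has coefficients 1,0,1,0,1,0,1,0,1 for degrees 0…8.
(t + t^2 + t^3 + t^4) has coefficients 0,1,1,1,1,0,0,0,0,0,0,0,0,0,0,0 for degrees 0…15.
Multiplying by (t^2 + t^5 + t^6) gives running coefficients 0,0,0,1,1,1,2,2,2,2,1,0,0,0,0,0 for degrees 0…15.
Finally multiplying by (t + t^2 + t^3), the product of all factors after the first has coefficients 0,0,0,0,1,2,3,4,5,6,6,5,3,1,0,0 for degrees 0…15.
[t^15] = 1·0 + 1·1 + 1·5 + 1·6 + 1·4 = 16.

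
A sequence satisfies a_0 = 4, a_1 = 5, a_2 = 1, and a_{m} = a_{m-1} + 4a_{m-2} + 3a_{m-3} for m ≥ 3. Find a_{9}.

The ordinary generating function has denominator 1 - x - 4x^2 - 3x^3.
Iterating the recurrence: a_0,…,a_{9} = 4, 5, 1, 33, 52, 187, 494, 1398, 3935, 11009.

11009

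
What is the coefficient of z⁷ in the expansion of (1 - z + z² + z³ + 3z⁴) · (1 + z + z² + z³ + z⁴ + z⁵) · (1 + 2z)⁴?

349

(1 - z + z² + z³ + 3z⁴) has coefficients 1,-1,1,1,3 for degrees 0…4.
(1 + z + z² + z³ + z⁴ + z⁵) has coefficients 1,1,1,1,1,1,0,0 for degrees 0…7.
Finally multiplying by (1 + 2z)⁴, the product of all factors after the first has coefficients 1,9,33,65,81,81,80,72 for degrees 0…7.
[z⁷] = 1·72 − 1·80 + 1·81 + 1·81 + 3·65 = 349.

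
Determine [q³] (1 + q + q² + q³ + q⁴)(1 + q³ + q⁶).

(1 + q + q² + q³ + q⁴) has coefficients 1,1,1,1 for degrees 0…3.
(1 + q³ + q⁶) has coefficients 1,0,0,1 for degrees 0…3.
[q³] = 1·1 + 1·0 + 1·0 + 1·1 = 2.

2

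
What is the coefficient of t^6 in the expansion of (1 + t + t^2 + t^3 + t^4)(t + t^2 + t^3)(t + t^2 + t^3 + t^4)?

(1 + t + t^2 + t^3 + t^4) has coefficients 1,1,1,1,1 for degrees 0…4.
(t + t^2 + t^3) has coefficients 0,1,1,1,0,0,0 for degrees 0…6.
Finally multiplying by (t + t^2 + t^3 + t^4), the product of all factors after the first has coefficients 0,0,1,2,3,3,2 for degrees 0…6.
[t^6] = 1·2 + 1·3 + 1·3 + 1·2 + 1·1 = 11.

11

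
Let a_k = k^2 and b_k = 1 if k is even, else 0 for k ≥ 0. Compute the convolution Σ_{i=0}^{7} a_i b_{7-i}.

This is [x^7] in the product of the two ordinary generating functions.
Σ = 0·0 + 1·1 + 4·0 + 9·1 + 16·0 + 25·1 + 36·0 + 49·1 = 84.

84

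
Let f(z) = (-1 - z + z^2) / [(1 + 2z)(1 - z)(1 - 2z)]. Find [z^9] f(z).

Partial fractions give a closed form: a_n = (-1/12)·(-2)^n + (1/3)·1^n + (-5/4)·2^n.
At n = 9: a_9 = -597.

-597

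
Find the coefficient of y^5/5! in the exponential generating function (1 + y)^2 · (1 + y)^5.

2520

The EGF product rule gives c_5 = Σ_{k_1+k_2=5} C(5; k_1,k_2) · ∏ g_i(k_i), where (1+y)^2 gives the falling factorial (2)_k; (1+y)^5 gives the falling factorial (5)_k.
g_1(k) for k = 0…5: 1, 2, 2, 0, 0, 0.
g_2(k) for k = 0…5: 1, 5, 20, 60, 120, 120.
c_5 = Σ_k C(5,k)·g_1(k)·g_2(5−k) = 1·1·120 + 5·2·120 + 10·2·60 = 120 + 1200 + 1200 = 2520.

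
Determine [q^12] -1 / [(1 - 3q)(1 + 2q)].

Partial fractions give a closed form: a_n = (-3/5)·3^n + (-2/5)·(-2)^n.
At n = 12: a_12 = -320503.

-320503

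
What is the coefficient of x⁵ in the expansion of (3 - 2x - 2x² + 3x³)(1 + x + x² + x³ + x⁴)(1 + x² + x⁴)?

2

(3 - 2x - 2x² + 3x³) has coefficients 3,-2,-2,3 for degrees 0…3.
(1 + x + x² + x³ + x⁴) has coefficients 1,1,1,1,1,0 for degrees 0…5.
Finally multiplying by (1 + x² + x⁴), the product of all factors after the first has coefficients 1,1,2,2,3,2 for degrees 0…5.
[x⁵] = 3·2 − 2·3 − 2·2 + 3·2 = 2.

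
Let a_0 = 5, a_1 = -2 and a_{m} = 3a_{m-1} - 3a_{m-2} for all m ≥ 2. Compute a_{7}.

The ordinary generating function has denominator 1 - 3q + 3q^2.
Iterating the recurrence: a_0,…,a_{7} = 5, -2, -21, -57, -108, -153, -135, 54.

54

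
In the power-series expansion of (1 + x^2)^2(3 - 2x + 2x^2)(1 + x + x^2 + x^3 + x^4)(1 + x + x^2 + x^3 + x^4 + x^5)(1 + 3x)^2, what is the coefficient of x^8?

732

(1 + x^2)^2 has coefficients 1,0,2,0,1 for degrees 0…4.
(3 - 2x + 2x^2) has coefficients 3,-2,2,0,0,0,0,0,0 for degrees 0…8.
Multiplying by (1 + x + x^2 + x^3 + x^4) gives running coefficients 3,1,3,3,3,0,2,0,0 for degrees 0…8.
Multiplying by (1 + x + x^2 + x^3 + x^4 + x^5) gives running coefficients 3,4,7,10,13,13,12,11,8 for degrees 0…8.
Finally multiplying by (1 + 3x)^2, the product of all factors after the first has coefficients 3,22,58,88,136,181,207,200,182 for degrees 0…8.
[x^8] = 1·182 + 2·207 + 1·136 = 732.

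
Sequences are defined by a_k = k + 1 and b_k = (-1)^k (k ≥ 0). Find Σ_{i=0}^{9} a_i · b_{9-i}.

This is [x^9] in the product of the two ordinary generating functions.
Σ = 1·(-1) + 2·1 + 3·(-1) + 4·1 + 5·(-1) + 6·1 + 7·(-1) + 8·1 + 9·(-1) + 10·1 = 5.

5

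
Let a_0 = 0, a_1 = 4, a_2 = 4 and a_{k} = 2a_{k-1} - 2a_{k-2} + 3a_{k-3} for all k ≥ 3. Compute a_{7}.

36

The ordinary generating function has denominator 1 - 2q + 2q^2 - 3q^3.
Iterating the recurrence: a_0,…,a_{7} = 0, 4, 4, 0, 4, 20, 32, 36.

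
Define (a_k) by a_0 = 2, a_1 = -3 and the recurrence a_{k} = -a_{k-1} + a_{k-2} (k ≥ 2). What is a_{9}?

The ordinary generating function has denominator 1 + y - y^2.
Iterating the recurrence: a_0,…,a_{9} = 2, -3, 5, -8, 13, -21, 34, -55, 89, -144.

-144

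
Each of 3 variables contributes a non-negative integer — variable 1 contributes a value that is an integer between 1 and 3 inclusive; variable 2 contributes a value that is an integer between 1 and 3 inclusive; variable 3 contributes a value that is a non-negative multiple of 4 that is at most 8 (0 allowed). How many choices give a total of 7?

2

The generating function for the choices is (z + z² + z³)·(z + z² + z³)·(1 + z⁴ + z⁸); the count is [z⁷].
(z + z² + z³) has coefficients 0,1,1,1 for degrees 0…3.
(z + z² + z³) has coefficients 0,1,1,1,0,0,0,0 for degrees 0…7.
Finally multiplying by (1 + z⁴ + z⁸), the product of all factors after the first has coefficients 0,1,1,1,0,1,1,1 for degrees 0…7.
[z⁷] = 1·1 + 1·1 + 1·0 = 2.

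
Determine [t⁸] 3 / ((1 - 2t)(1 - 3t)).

The denominator gives the recurrence a_n = 5a_(n−1) − 6a_(n−2) for n ≥ 2; the numerator fixes a_0 = 3, a_1 = 15.
Iterating: 3, 15, 57, 195, 633, 1995, 6177, 18915, 57513, so a_8 = 57513.

57513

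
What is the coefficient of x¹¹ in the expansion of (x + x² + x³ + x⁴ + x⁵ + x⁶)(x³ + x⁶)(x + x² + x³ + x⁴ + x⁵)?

8

(x + x² + x³ + x⁴ + x⁵ + x⁶) has coefficients 0,1,1,1,1,1,1 for degrees 0…6.
(x³ + x⁶) has coefficients 0,0,0,1,0,0,1,0,0,0,0,0 for degrees 0…11.
Finally multiplying by (x + x² + x³ + x⁴ + x⁵), the product of all factors after the first has coefficients 0,0,0,0,1,1,1,2,2,1,1,1 for degrees 0…11.
[x¹¹] = 1·1 + 1·1 + 1·2 + 1·2 + 1·1 + 1·1 = 8.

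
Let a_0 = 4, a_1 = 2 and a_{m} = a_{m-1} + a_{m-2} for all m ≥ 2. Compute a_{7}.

58

The ordinary generating function has denominator 1 - t - t^2.
Iterating the recurrence: a_0,…,a_{7} = 4, 2, 6, 8, 14, 22, 36, 58.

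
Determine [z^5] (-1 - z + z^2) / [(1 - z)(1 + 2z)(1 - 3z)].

-265

The denominator gives the recurrence a_n = 2a_(n−1) + 5a_(n−2) − 6a_(n−3) for n ≥ 3; the numerator fixes a_0 = -1, a_1 = -3, a_2 = -10.
Iterating: -1, -3, -10, -29, -90, -265, so a_5 = -265.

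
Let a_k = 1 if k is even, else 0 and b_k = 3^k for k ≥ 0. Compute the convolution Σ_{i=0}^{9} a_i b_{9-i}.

This is [x^9] in the product of the two ordinary generating functions.
Σ = 1·19683 + 0·6561 + 1·2187 + 0·729 + 1·243 + 0·81 + 1·27 + 0·9 + 1·3 + 0·1 = 22143.

22143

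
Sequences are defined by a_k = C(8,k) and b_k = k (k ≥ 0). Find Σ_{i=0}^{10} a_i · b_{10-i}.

The convolution is the x^10 coefficient of A(x)B(x).
Σ = 1·10 + 8·9 + 28·8 + 56·7 + 70·6 + 56·5 + 28·4 + 8·3 + 1·2 + 0·1 + 0·0 = 1536.

1536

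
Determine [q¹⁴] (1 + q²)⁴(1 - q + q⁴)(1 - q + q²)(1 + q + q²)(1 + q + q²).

16

(1 + q²)⁴ has coefficients 1,0,4,0,6,0,4,0,1 for degrees 0…8.
(1 - q + q⁴) has coefficients 1,-1,0,0,1,0,0,0,0,0,0,0,0,0,0 for degrees 0…14.
Multiplying by (1 - q + q²) gives running coefficients 1,-2,2,-1,1,-1,1,0,0,0,0,0,0,0,0 for degrees 0…14.
Multiplying by (1 + q + q²) gives running coefficients 1,-1,1,-1,2,-1,1,0,1,0,0,0,0,0,0 for degrees 0…14.
Finally multiplying by (1 + q + q²), the product of all factors after the first has coefficients 1,0,1,-1,2,0,2,0,2,1,1,0,0,0,0 for degrees 0…14.
[q¹⁴] = 1·0 + 4·0 + 6·1 + 4·2 + 1·2 = 16.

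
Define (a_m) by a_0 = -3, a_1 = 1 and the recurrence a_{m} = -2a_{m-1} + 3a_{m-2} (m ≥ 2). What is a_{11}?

The ordinary generating function has denominator 1 + 2x - 3x^2.
Iterating the recurrence: a_0,…,a_{11} = -3, 1, -11, 25, -83, 241, -731, 2185, -6563, 19681, -59051, 177145.

177145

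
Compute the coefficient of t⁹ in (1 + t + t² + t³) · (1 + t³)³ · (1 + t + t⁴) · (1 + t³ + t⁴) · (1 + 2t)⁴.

1563

(1 + t + t² + t³) has coefficients 1,1,1,1 for degrees 0…3.
(1 + t³)³ has coefficients 1,0,0,3,0,0,3,0,0,1 for degrees 0…9.
Multiplying by (1 + t + t⁴) gives running coefficients 1,1,0,3,4,0,3,6,0,1 for degrees 0…9.
Multiplying by (1 + t³ + t⁴) gives running coefficients 1,1,0,4,6,1,6,13,4,4 for degrees 0…9.
Finally multiplying by (1 + 2t)⁴, the product of all factors after the first has coefficients 1,9,32,60,86,161,286,341,380,556 for degrees 0…9.
[t⁹] = 1·556 + 1·380 + 1·341 + 1·286 = 1563.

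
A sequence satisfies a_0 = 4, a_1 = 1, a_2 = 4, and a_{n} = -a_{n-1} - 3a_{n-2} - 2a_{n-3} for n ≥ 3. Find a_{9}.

265

The ordinary generating function has denominator 1 + x + 3x^2 + 2x^3.
Iterating the recurrence: a_0,…,a_{9} = 4, 1, 4, -15, 1, 36, -9, -101, 56, 265.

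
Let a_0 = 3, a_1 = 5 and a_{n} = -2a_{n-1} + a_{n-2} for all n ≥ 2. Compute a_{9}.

3701

The ordinary generating function has denominator 1 + 2y - y^2.
Iterating the recurrence: a_0,…,a_{9} = 3, 5, -7, 19, -45, 109, -263, 635, -1533, 3701.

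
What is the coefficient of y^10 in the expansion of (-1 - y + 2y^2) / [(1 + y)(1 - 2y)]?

-682

The denominator gives the recurrence a_n = a_(n−1) + 2a_(n−2) for n ≥ 3; the numerator fixes a_0 = -1, a_1 = -2, a_2 = -2.
Iterating: -1, -2, -2, -6, -10, -22, -42, -86, -170, -342, -682, so a_10 = -682.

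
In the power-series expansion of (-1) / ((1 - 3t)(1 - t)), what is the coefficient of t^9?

-29524

Partial fractions give a closed form: a_n = (-3/2)·3^n + (1/2)·1^n.
At n = 9: a_9 = -29524.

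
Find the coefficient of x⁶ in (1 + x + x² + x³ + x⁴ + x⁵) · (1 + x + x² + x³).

(1 + x + x² + x³ + x⁴ + x⁵) has coefficients 1,1,1,1,1,1 for degrees 0…5.
(1 + x + x² + x³) has coefficients 1,1,1,1,0,0,0 for degrees 0…6.
[x⁶] = 1·0 + 1·0 + 1·0 + 1·1 + 1·1 + 1·1 = 3.

3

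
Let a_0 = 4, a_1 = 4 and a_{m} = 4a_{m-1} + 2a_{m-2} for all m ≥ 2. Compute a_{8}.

181824

The ordinary generating function has denominator 1 - 4t - 2t^2.
Iterating the recurrence: a_0,…,a_{8} = 4, 4, 24, 104, 464, 2064, 9184, 40864, 181824.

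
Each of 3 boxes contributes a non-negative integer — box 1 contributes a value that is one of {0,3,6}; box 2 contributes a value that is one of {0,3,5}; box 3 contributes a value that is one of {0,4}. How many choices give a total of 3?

The generating function for the choices is (1 + q^3 + q^6)·(1 + q^3 + q^5)·(1 + q^4); the count is [q^3].
(1 + q^3 + q^6) has coefficients 1,0,0,1 for degrees 0…3.
(1 + q^3 + q^5) has coefficients 1,0,0,1 for degrees 0…3.
Finally multiplying by (1 + q^4), the product of all factors after the first has coefficients 1,0,0,1 for degrees 0…3.
[q^3] = 1·1 + 1·1 = 2.

2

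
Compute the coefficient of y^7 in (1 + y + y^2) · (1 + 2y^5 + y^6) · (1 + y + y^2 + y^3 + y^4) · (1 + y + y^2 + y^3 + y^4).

24

(1 + y + y^2) has coefficients 1,1,1 for degrees 0…2.
(1 + 2y^5 + y^6) has coefficients 1,0,0,0,0,2,1,0 for degrees 0…7.
Multiplying by (1 + y + y^2 + y^3 + y^4) gives running coefficients 1,1,1,1,1,2,3,3 for degrees 0…7.
Finally multiplying by (1 + y + y^2 + y^3 + y^4), the product of all factors after the first has coefficients 1,2,3,4,5,6,8,10 for degrees 0…7.
[y^7] = 1·10 + 1·8 + 1·6 = 24.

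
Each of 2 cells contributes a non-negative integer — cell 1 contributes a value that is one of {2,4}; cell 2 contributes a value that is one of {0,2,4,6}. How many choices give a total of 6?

The generating function for the choices is (t² + t⁴)·(1 + t² + t⁴ + t⁶); the count is [t⁶].
(t² + t⁴) has coefficients 0,0,1,0,1 for degrees 0…4.
(1 + t² + t⁴ + t⁶) has coefficients 1,0,1,0,1,0,1 for degrees 0…6.
[t⁶] = 1·1 + 1·1 = 2.

2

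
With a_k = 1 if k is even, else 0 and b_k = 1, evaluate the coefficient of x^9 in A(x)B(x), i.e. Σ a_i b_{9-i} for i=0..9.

5

The convolution is the t^9 coefficient of A(t)B(t).
Σ = 1·1 + 0·1 + 1·1 + 0·1 + 1·1 + 0·1 + 1·1 + 0·1 + 1·1 + 0·1 = 5.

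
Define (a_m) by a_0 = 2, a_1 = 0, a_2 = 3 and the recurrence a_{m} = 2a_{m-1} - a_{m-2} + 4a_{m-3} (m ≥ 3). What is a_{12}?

19505

The ordinary generating function has denominator 1 - 2x + x^2 - 4x^3.
Iterating the recurrence: a_0,…,a_{12} = 2, 0, 3, 14, 25, 48, 127, 306, 677, 1556, 3659, 8470, 19505.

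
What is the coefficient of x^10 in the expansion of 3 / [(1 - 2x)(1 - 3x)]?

525297

The denominator gives the recurrence a_n = 5a_(n−1) − 6a_(n−2) for n ≥ 2; the numerator fixes a_0 = 3, a_1 = 15.
Iterating: 3, 15, 57, 195, 633, 1995, 6177, 18915, 57513, 174075, 525297, so a_10 = 525297.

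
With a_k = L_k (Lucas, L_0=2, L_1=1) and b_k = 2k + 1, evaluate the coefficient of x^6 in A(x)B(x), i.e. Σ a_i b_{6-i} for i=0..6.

178

Write out a_i and b_{6-i} for i = 0,…,6 and sum the products.
Σ = 2·13 + 1·11 + 3·9 + 4·7 + 7·5 + 11·3 + 18·1 = 178.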